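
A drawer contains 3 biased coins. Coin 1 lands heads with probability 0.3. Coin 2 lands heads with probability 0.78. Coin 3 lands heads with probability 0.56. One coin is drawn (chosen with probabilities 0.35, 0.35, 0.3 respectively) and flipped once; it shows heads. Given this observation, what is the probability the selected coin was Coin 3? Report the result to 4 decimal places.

Posterior probability ≈ 0.3077

P(heads|C1) = 0.3; P(heads|C2) = 0.78; P(heads|C3) = 0.56.
Prior × likelihood for each source: 0.35·0.3=0.1050, 0.35·0.78=0.2730, 0.3·0.56=0.1680. Summing gives P(heads) = 0.54600.
P(Coin 3 | heads) = 0.1680 / 0.54600 = 0.3077.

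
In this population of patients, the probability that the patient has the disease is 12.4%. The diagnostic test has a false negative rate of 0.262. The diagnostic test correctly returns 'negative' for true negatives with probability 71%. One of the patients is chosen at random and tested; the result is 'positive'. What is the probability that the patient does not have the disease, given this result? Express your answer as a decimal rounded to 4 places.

P(¬H | E) ≈ 0.7352

Let H be the event that the patient has the disease. P(H) = 0.124, so P(¬H) = 0.876. With E the 'positive' result, P(E|H) = 0.738 and P(E|¬H) = 0.29.
P(E) = 0.738·0.124 + 0.29·0.876 = 0.091512 + 0.25404 = 0.34555.
By Bayes' theorem, P(H|E) = 0.091512 / 0.34555 = 0.2648. Hence P(¬H|E) = 1 − 0.2648 = 0.7352.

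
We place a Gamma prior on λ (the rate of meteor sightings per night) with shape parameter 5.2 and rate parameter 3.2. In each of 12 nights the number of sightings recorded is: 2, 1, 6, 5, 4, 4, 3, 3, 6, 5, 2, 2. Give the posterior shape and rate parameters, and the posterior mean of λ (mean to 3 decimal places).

Total count ∑xᵢ = 43 over n = 12 nights.
Gamma is conjugate to the Poisson likelihood: posterior is Gamma(shape = 5.2+43 = 48.2, rate = 3.2+12 = 15.2).
E[λ | data] = 48.2/15.2 = 3.171.

Posterior: Gamma(shape=48.2, rate=15.2); mean ≈ 3.171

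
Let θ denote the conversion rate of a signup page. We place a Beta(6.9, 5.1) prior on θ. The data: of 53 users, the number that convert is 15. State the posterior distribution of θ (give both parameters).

Posterior: Beta(21.9, 43.1)

Observing 15 successes and 38 failures updates Beta(6.9, 5.1) by adding the success and failure counts to the two shape parameters: α = 6.9+15 = 21.9, β = 5.1+38 = 43.1.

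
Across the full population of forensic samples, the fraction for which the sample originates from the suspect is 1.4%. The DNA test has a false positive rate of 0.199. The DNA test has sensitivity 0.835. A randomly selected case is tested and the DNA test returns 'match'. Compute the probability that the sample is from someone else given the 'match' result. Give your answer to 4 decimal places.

Let H be the event that the sample originates from the suspect. P(H) = 0.014, so P(¬H) = 0.986. With E the 'match' result, P(E|H) = 0.835 and P(E|¬H) = 0.199.
P(E) = 0.835·0.014 + 0.199·0.986 = 0.011690 + 0.19621 = 0.20790.
By Bayes' theorem, P(H|E) = 0.011690 / 0.20790 = 0.0562. Hence P(¬H|E) = 1 − 0.0562 = 0.9438.

P(¬H | E) ≈ 0.9438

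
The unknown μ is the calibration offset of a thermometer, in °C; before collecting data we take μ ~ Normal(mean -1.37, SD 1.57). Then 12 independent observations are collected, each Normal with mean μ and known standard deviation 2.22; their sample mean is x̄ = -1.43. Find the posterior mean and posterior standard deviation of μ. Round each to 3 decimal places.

Posterior mean ≈ -1.421; posterior SD ≈ 0.593

With known σ, the Normal prior is conjugate. Weight on the data is w = (n/σ²)/(n/σ² + 1/τ₀²) = 2.43487/(2.43487+0.405696) = 0.85718.
Posterior mean = w·x̄ + (1−w)·μ₀ = 0.85718·-1.43 + 0.14282·-1.37 = -1.421. Posterior variance = 1/(2.43487+0.405696) = 0.352043, so SD = 0.593.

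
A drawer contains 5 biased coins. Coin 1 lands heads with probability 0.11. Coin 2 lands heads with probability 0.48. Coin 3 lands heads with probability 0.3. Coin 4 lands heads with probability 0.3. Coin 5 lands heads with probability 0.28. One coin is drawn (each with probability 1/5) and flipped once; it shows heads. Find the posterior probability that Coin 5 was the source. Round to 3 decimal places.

Posterior probability ≈ 0.190

P(heads|C1) = 0.11; P(heads|C2) = 0.48; P(heads|C3) = 0.3; P(heads|C4) = 0.3; P(heads|C5) = 0.28.
Prior × likelihood for each source: 0.2·0.11=0.02200, 0.2·0.48=0.09600, 0.2·0.3=0.06000, 0.2·0.3=0.06000, 0.2·0.28=0.05600. Summing gives P(heads) = 0.29400.
P(Coin 5 | heads) = 0.05600 / 0.29400 = 0.190.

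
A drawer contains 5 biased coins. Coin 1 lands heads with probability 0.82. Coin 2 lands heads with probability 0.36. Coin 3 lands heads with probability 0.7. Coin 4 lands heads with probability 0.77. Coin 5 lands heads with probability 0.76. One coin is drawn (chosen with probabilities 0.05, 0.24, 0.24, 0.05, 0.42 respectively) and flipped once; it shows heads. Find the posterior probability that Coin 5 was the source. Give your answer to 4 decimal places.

Posterior probability ≈ 0.4887

P(heads|C1) = 0.82; P(heads|C2) = 0.36; P(heads|C3) = 0.7; P(heads|C4) = 0.77; P(heads|C5) = 0.76.
Prior × likelihood for each source: 0.05·0.82=0.04100, 0.24·0.36=0.08640, 0.24·0.7=0.1680, 0.05·0.77=0.03850, 0.42·0.76=0.3192. Summing gives P(heads) = 0.65310.
P(Coin 5 | heads) = 0.3192 / 0.65310 = 0.4887.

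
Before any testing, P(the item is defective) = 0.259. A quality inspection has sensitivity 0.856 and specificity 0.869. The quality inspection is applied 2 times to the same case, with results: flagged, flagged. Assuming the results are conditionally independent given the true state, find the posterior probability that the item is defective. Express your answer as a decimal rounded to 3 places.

Let H be the event that the item is defective; start with P(H) = 0.259. P('flagged'|H) = 0.856, P('flagged'|¬H) = 0.131.
Update on result 1 ('flagged'): P(H) ← 0.856·0.2590 / (0.856·0.2590 + 0.131·0.7410) = 0.22170/0.31878 = 0.6955.
Update on result 2 ('flagged'): P(H) ← 0.856·0.6955 / (0.856·0.6955 + 0.131·0.3045) = 0.59534/0.63523 = 0.9372.

Posterior P(H) ≈ 0.937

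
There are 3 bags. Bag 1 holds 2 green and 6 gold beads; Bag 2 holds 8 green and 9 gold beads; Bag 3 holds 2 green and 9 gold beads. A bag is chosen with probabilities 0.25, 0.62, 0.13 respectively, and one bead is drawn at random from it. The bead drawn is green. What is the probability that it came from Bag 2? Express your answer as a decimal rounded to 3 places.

P(green|Bag 1) = 0.25; P(green|Bag 2) = 0.4706; P(green|Bag 3) = 0.1818.
Prior × likelihood for each source: 0.25·0.25=0.06250, 0.62·0.4706=0.2918, 0.13·0.1818=0.02364. Summing gives P(green) = 0.37790.
P(Bag 2 | green) = 0.2918 / 0.37790 = 0.772.

Posterior probability ≈ 0.772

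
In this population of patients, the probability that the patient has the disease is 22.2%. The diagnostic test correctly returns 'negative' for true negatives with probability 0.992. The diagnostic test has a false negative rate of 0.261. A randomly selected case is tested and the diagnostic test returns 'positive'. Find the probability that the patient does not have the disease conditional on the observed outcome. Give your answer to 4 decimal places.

P(¬H | E) ≈ 0.0366

Let H be the event that the patient has the disease. P(H) = 0.222, so P(¬H) = 0.778. With E the 'positive' result, P(E|H) = 0.739 and P(E|¬H) = 0.008.
P(E) = 0.739·0.222 + 0.008·0.778 = 0.16406 + 0.0062240 = 0.17028.
By Bayes' theorem, P(H|E) = 0.16406 / 0.17028 = 0.9634. Hence P(¬H|E) = 1 − 0.9634 = 0.0366.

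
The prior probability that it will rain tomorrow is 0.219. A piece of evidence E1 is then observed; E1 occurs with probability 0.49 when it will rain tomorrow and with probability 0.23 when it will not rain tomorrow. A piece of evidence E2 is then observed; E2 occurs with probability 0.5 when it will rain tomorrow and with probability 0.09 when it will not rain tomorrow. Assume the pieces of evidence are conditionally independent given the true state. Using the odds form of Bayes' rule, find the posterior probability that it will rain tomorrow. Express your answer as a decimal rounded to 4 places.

Posterior probability ≈ 0.7685

Prior odds = 0.219/(1−0.219) = 0.28041.
Likelihood ratio for E1 = 0.49/0.23 = 2.1304.
Likelihood ratio for E2 = 0.5/0.09 = 5.5556.
Posterior odds = prior odds × LR₁ × LR₂ = 3.3189.
Posterior probability = odds/(1+odds) = 3.3189/4.3189 = 0.7685.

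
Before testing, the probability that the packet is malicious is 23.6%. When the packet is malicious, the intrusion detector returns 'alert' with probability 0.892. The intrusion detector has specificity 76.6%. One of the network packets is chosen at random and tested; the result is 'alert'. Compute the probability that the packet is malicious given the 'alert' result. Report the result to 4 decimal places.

P(H | E) ≈ 0.5408

Write H for 'the packet is malicious'. Prior odds H:¬H = 0.236/0.764 = 0.30890. For the 'alert' outcome, the likelihood ratio is 0.892/0.234 = 3.8120.
Posterior odds = 0.30890 × 3.8120 = 1.1775, so P(H|E) = 1.1775/(1+1.1775) = 0.5408.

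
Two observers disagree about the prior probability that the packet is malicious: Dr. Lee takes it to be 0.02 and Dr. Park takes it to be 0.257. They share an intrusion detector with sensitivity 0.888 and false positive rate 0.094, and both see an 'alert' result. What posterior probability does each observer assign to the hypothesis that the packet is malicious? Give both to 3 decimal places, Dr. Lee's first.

The likelihood ratio for an 'alert' result is 0.888/0.094 = 9.4468.
Dr. Lee: prior odds 0.02/0.98 = 0.020408; posterior odds 0.19279; posterior probability 0.162.
Dr. Park: prior odds 0.257/0.743 = 0.34590; posterior odds 3.2676; posterior probability 0.766.

Dr. Lee: 0.162; Dr. Park: 0.766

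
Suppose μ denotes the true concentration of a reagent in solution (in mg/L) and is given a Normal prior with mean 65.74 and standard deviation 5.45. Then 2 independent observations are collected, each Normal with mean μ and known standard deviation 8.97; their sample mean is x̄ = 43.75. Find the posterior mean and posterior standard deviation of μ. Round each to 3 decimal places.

With known σ, the Normal prior is conjugate. Weight on the data is w = (n/σ²)/(n/σ² + 1/τ₀²) = 0.0248568/(0.0248568+0.0336672) = 0.42473.
Posterior mean = w·x̄ + (1−w)·μ₀ = 0.42473·43.75 + 0.57527·65.74 = 56.400. Posterior variance = 1/(0.0248568+0.0336672) = 17.0870, so SD = 4.134.

Posterior mean ≈ 56.400; posterior SD ≈ 4.134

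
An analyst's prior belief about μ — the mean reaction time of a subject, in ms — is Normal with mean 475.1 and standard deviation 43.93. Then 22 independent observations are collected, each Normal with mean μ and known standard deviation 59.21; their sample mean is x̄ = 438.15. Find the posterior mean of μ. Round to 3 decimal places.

Posterior mean ≈ 440.968

Prior precision 1/τ₀² = 1/43.93² = 0.00051818; data precision n/σ² = 22/59.21² = 0.00627527.
Posterior precision = 0.00051818 + 0.00627527 = 0.00679345.
Posterior mean = (0.00051818·475.1 + 0.00627527·438.15) / 0.00679345 = 440.968.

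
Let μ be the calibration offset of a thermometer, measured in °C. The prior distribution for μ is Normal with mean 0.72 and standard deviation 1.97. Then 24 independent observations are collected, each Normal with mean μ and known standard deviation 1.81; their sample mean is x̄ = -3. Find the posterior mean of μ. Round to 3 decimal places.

With known σ, the Normal prior is conjugate. Weight on the data is w = (n/σ²)/(n/σ² + 1/τ₀²) = 7.32578/(7.32578+0.257672) = 0.96602.
Posterior mean = w·x̄ + (1−w)·μ₀ = 0.96602·-3 + 0.033978·0.72 = -2.874.

Posterior mean ≈ -2.874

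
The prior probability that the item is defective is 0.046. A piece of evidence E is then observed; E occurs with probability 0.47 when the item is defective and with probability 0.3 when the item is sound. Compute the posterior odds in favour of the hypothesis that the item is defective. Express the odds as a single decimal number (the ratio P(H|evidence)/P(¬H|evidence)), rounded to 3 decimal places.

Prior odds = 0.046/(1−0.046) = 0.048218. In log-odds, ln(0.048218) = -3.0320.
Add log likelihood ratio: ln(1.5667) = 0.44895.
Posterior log-odds = -2.5831, so posterior odds = exp(-2.5831) = 0.075542.

Posterior odds ≈ 0.076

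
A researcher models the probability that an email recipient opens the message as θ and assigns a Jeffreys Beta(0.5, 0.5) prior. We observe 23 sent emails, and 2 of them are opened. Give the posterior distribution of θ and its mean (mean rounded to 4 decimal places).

The binomial likelihood is conjugate to the Beta prior: with 2 successes and 21 failures, the posterior is Beta(0.5+2, 0.5+21) = Beta(2.5, 21.5).
E[θ | data] = 2.5/(2.5+21.5) = 0.1042.

Posterior: Beta(2.5, 21.5); mean ≈ 0.1042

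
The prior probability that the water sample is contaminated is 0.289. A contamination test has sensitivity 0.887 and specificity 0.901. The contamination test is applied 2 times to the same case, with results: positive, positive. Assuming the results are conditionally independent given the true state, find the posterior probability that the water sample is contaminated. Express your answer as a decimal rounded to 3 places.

Posterior P(H) ≈ 0.970

Let H be the event that the water sample is contaminated; start with P(H) = 0.289. P('positive'|H) = 0.887, P('positive'|¬H) = 0.099.
Update on result 1 ('positive'): P(H) ← 0.887·0.2890 / (0.887·0.2890 + 0.099·0.7110) = 0.25634/0.32673 = 0.7846.
Update on result 2 ('positive'): P(H) ← 0.887·0.7846 / (0.887·0.7846 + 0.099·0.2154) = 0.69591/0.71724 = 0.9703.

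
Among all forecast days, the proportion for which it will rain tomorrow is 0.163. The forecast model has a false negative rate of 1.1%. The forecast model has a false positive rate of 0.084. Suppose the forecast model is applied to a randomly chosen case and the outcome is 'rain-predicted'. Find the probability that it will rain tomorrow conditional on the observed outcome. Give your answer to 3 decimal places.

Write H for 'it will rain tomorrow'. Prior odds H:¬H = 0.163/0.837 = 0.19474. For the 'rain-predicted' outcome, the likelihood ratio is 0.989/0.084 = 11.774.
Posterior odds = 0.19474 × 11.774 = 2.2929, so P(H|E) = 2.2929/(1+2.2929) = 0.696.

P(H | E) ≈ 0.696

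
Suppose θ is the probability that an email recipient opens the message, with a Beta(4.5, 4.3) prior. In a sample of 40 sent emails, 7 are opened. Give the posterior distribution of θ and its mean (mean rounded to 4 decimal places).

The binomial likelihood is conjugate to the Beta prior: with 7 successes and 33 failures, the posterior is Beta(4.5+7, 4.3+33) = Beta(11.5, 37.3).
Posterior mean = α/(α+β) = 11.5/48.8 = 0.2357.

Posterior: Beta(11.5, 37.3); mean ≈ 0.2357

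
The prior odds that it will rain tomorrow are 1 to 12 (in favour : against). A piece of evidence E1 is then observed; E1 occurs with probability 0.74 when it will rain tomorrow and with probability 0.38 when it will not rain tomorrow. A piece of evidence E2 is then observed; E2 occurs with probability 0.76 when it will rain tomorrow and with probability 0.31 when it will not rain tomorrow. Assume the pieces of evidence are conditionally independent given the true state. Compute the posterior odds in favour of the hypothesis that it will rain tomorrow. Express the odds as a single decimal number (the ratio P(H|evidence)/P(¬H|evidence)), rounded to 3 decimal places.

Prior odds = 1/12 = 0.083333. In log-odds, ln(0.083333) = -2.4849.
Add log likelihood ratios: ln(1.9474) + ln(2.4516) = 1.5632.
Posterior log-odds = -0.92168, so posterior odds = exp(-0.92168) = 0.39785.

Posterior odds ≈ 0.398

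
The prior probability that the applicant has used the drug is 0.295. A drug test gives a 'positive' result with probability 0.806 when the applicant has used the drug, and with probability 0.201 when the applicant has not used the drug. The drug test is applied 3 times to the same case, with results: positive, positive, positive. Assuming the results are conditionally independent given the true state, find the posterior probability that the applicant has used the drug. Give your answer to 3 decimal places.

Posterior P(H) ≈ 0.964

With H the event that the applicant has used the drug, the joint likelihood of the observed sequence is P(data|H) = 0.806·0.806·0.806 = 0.52361 and P(data|¬H) = 0.201·0.201·0.201 = 0.0081206.
Bayes: P(H|data) = 0.295·0.52361 / (0.295·0.52361 + 0.705·0.0081206) = 0.15446/0.16019 = 0.9643.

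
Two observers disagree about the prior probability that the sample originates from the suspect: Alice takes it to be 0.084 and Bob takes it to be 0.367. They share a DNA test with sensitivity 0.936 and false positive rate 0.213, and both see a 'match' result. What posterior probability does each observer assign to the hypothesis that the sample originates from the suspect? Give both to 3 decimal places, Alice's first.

The likelihood ratio for a 'match' result is 0.936/0.213 = 4.3944.
Alice: prior odds 0.084/0.916 = 0.091703; posterior odds 0.40298; posterior probability 0.287.
Bob: prior odds 0.367/0.633 = 0.57978; posterior odds 2.5478; posterior probability 0.718.

Alice: 0.287; Bob: 0.718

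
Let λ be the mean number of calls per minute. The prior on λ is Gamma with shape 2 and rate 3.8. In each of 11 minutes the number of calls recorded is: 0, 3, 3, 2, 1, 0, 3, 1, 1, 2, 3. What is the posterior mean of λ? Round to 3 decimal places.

Posterior mean ≈ 1.419

Total count ∑xᵢ = 19 over n = 11 minutes.
Gamma is conjugate to the Poisson likelihood: posterior is Gamma(shape = 2+19 = 21, rate = 3.8+11 = 14.8).
Posterior mean = shape/rate = 21/14.8 = 1.419.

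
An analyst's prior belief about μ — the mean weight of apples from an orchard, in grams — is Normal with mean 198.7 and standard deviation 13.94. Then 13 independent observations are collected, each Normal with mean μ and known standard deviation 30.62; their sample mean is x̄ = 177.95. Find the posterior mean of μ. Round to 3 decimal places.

With known σ, the Normal prior is conjugate. Weight on the data is w = (n/σ²)/(n/σ² + 1/τ₀²) = 0.0138654/(0.0138654+0.00514606) = 0.72932.
Posterior mean = w·x̄ + (1−w)·μ₀ = 0.72932·177.95 + 0.27068·198.7 = 183.567.

Posterior mean ≈ 183.567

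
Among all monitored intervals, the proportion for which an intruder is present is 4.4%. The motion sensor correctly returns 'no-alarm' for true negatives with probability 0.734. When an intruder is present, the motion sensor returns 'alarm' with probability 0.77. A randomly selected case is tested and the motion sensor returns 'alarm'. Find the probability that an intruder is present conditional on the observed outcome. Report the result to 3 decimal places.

Let H be the event that an intruder is present. P(H) = 0.044, so P(¬H) = 0.956. With E the 'alarm' result, P(E|H) = 0.77 and P(E|¬H) = 0.266.
P(E) = 0.77·0.044 + 0.266·0.956 = 0.033880 + 0.25430 = 0.28818.
By Bayes' theorem, P(H|E) = 0.033880 / 0.28818 = 0.118.

P(H | E) ≈ 0.118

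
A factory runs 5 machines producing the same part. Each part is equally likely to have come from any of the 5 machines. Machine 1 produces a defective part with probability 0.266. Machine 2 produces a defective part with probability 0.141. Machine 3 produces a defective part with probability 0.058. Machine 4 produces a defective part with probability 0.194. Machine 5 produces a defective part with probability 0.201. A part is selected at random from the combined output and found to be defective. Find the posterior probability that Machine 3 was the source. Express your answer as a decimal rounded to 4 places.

Posterior probability ≈ 0.0674

Tabulate prior·likelihood by source: [1] prior 0.2, lik 0.266, product 0.05320; [2] prior 0.2, lik 0.141, product 0.02820; [3] prior 0.2, lik 0.058, product 0.01160; [4] prior 0.2, lik 0.194, product 0.03880; [5] prior 0.2, lik 0.201, product 0.04020.
Normalizing constant = 0.17200; the posterior for Machine 3 is its product over the sum, 0.01160/0.17200 = 0.0674.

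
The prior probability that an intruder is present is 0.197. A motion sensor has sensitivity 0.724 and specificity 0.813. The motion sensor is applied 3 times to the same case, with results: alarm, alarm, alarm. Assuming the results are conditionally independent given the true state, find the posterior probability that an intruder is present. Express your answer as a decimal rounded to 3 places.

Let H be the event that an intruder is present; start with P(H) = 0.197. P('alarm'|H) = 0.724, P('alarm'|¬H) = 0.187.
Update on result 1 ('alarm'): P(H) ← 0.724·0.1970 / (0.724·0.1970 + 0.187·0.8030) = 0.14263/0.29279 = 0.4871.
Update on result 2 ('alarm'): P(H) ← 0.724·0.4871 / (0.724·0.4871 + 0.187·0.5129) = 0.35269/0.44859 = 0.7862.
Update on result 3 ('alarm'): P(H) ← 0.724·0.7862 / (0.724·0.7862 + 0.187·0.2138) = 0.56921/0.60919 = 0.9344.

Posterior P(H) ≈ 0.934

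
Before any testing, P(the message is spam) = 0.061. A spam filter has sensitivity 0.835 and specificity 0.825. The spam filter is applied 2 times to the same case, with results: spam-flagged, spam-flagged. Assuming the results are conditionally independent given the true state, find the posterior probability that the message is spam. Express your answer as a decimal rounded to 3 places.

Posterior P(H) ≈ 0.597

Let H be the event that the message is spam; start with P(H) = 0.061. P('spam-flagged'|H) = 0.835, P('spam-flagged'|¬H) = 0.175.
Update on result 1 ('spam-flagged'): P(H) ← 0.835·0.0610 / (0.835·0.0610 + 0.175·0.9390) = 0.050935/0.21526 = 0.2366.
Update on result 2 ('spam-flagged'): P(H) ← 0.835·0.2366 / (0.835·0.2366 + 0.175·0.7634) = 0.19758/0.33117 = 0.5966.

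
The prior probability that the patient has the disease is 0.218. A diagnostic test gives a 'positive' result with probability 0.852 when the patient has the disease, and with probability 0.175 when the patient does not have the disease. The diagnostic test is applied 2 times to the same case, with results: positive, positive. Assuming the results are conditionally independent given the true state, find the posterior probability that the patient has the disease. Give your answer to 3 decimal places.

Posterior P(H) ≈ 0.869

With H the event that the patient has the disease, the joint likelihood of the observed sequence is P(data|H) = 0.852·0.852 = 0.72590 and P(data|¬H) = 0.175·0.175 = 0.030625.
Bayes: P(H|data) = 0.218·0.72590 / (0.218·0.72590 + 0.782·0.030625) = 0.15825/0.18220 = 0.8686.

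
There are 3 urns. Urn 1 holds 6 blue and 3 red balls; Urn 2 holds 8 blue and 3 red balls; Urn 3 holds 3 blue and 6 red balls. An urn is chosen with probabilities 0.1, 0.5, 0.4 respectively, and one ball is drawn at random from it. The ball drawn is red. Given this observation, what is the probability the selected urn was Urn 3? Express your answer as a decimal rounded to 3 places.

Posterior probability ≈ 0.611

P(red|Urn 1) = 0.3333; P(red|Urn 2) = 0.2727; P(red|Urn 3) = 0.6667.
Prior × likelihood for each source: 0.1·0.3333=0.03333, 0.5·0.2727=0.1364, 0.4·0.6667=0.2667. Summing gives P(red) = 0.43636.
P(Urn 3 | red) = 0.2667 / 0.43636 = 0.611.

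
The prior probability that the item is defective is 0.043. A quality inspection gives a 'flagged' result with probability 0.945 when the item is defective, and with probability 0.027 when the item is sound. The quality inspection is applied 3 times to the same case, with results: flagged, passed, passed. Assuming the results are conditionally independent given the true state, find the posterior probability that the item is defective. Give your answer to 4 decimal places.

Posterior P(H) ≈ 0.0050

With H the event that the item is defective, the joint likelihood of the observed sequence is P(data|H) = 0.945·0.055·0.055 = 0.0028586 and P(data|¬H) = 0.027·0.973·0.973 = 0.025562.
Bayes: P(H|data) = 0.043·0.0028586 / (0.043·0.0028586 + 0.957·0.025562) = 0.00012292/0.024585 = 0.0050.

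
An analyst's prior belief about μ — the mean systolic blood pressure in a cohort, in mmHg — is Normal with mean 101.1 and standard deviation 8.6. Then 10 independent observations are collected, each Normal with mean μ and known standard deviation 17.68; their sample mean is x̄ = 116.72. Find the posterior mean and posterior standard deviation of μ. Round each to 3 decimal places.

Prior precision 1/τ₀² = 1/8.6² = 0.0135208; data precision n/σ² = 10/17.68² = 0.0319916.
Posterior precision = 0.0135208 + 0.0319916 = 0.0455124, giving posterior SD = 1/√0.0455124 = 4.687.
Posterior mean = (0.0135208·101.1 + 0.0319916·116.72) / 0.0455124 = 112.080.

Posterior mean ≈ 112.080; posterior SD ≈ 4.687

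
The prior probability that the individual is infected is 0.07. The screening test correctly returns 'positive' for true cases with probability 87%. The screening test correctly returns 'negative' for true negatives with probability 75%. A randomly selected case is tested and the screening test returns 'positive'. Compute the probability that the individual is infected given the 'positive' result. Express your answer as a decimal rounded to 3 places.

Let H be the event that the individual is infected. P(H) = 0.07, so P(¬H) = 0.93. With E the 'positive' result, P(E|H) = 0.87 and P(E|¬H) = 0.25.
P(E) = 0.87·0.07 + 0.25·0.93 = 0.060900 + 0.23250 = 0.29340.
By Bayes' theorem, P(H|E) = 0.060900 / 0.29340 = 0.208.

P(H | E) ≈ 0.208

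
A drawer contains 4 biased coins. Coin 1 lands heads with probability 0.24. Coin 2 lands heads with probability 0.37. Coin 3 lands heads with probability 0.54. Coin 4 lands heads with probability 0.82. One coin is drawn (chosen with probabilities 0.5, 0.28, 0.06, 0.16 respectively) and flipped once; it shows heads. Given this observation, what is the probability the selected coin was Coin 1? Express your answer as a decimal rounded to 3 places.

Posterior probability ≈ 0.310

Tabulate prior·likelihood by source: [1] prior 0.5, lik 0.24, product 0.1200; [2] prior 0.28, lik 0.37, product 0.1036; [3] prior 0.06, lik 0.54, product 0.03240; [4] prior 0.16, lik 0.82, product 0.1312.
Normalizing constant = 0.38720; the posterior for Coin 1 is its product over the sum, 0.1200/0.38720 = 0.310.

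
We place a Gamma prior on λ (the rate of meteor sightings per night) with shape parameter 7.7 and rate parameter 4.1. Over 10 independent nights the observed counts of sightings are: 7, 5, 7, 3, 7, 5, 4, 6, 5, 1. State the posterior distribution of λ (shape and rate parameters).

The Poisson likelihood adds the total count to the shape and the number of exposure periods to the rate. Here ∑xᵢ = 50 and n = 10, so shape 7.7→57.7 and rate 4.1→14.1.

Posterior: Gamma(shape=57.7, rate=14.1)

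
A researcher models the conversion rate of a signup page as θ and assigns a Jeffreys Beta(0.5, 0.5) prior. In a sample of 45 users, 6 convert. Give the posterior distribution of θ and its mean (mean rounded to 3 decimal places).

Posterior: Beta(6.5, 39.5); mean ≈ 0.141

Observing 6 successes and 39 failures updates Beta(0.5, 0.5) by adding the success and failure counts to the two shape parameters: α = 0.5+6 = 6.5, β = 0.5+39 = 39.5.
Posterior mean = α/(α+β) = 6.5/46 = 0.141.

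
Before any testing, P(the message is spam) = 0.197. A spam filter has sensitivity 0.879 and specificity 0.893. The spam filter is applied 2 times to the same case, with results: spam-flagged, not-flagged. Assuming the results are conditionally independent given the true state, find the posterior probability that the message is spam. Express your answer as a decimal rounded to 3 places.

Posterior P(H) ≈ 0.215

With H the event that the message is spam, the joint likelihood of the observed sequence is P(data|H) = 0.879·0.121 = 0.10636 and P(data|¬H) = 0.107·0.893 = 0.095551.
Bayes: P(H|data) = 0.197·0.10636 / (0.197·0.10636 + 0.803·0.095551) = 0.020953/0.097680 = 0.2145.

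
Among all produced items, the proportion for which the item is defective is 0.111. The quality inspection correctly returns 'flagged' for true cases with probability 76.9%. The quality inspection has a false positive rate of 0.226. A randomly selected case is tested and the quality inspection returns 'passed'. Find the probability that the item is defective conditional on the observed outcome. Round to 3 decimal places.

Write H for 'the item is defective'. Prior odds H:¬H = 0.111/0.889 = 0.12486. For the 'passed' outcome, the likelihood ratio is 0.231/0.774 = 0.29845.
Posterior odds = 0.12486 × 0.29845 = 0.037264, so P(H|E) = 0.037264/(1+0.037264) = 0.036.

P(H | E) ≈ 0.036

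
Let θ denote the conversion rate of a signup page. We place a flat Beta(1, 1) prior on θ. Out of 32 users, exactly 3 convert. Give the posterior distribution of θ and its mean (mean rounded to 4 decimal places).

Observing 3 successes and 29 failures updates Beta(1, 1) by adding the success and failure counts to the two shape parameters: α = 1+3 = 4, β = 1+29 = 30.
Posterior mean = α/(α+β) = 4/34 = 0.1176.

Posterior: Beta(4, 30); mean ≈ 0.1176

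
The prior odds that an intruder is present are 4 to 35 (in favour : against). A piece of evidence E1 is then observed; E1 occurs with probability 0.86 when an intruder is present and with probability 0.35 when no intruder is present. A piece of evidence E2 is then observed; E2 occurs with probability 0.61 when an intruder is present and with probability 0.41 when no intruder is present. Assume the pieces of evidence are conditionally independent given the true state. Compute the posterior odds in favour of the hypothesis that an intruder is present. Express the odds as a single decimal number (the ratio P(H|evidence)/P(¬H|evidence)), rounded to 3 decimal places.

Posterior odds ≈ 0.418

Prior odds = 4/35 = 0.11429. In log-odds, ln(0.11429) = -2.1691.
Add log likelihood ratios: ln(2.4571) + ln(1.4878) = 1.2963.
Posterior log-odds = -0.87275, so posterior odds = exp(-0.87275) = 0.41780.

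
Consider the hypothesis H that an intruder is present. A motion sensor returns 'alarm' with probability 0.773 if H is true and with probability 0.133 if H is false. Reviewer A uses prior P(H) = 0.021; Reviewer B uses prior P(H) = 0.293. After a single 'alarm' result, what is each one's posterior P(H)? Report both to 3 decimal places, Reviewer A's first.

Reviewer A: 0.111; Reviewer B: 0.707

P('+'|H) = 0.773, P('+'|¬H) = 0.133.
Reviewer A: numerator 0.773·0.021 = 0.016233; evidence = 0.016233+0.133·0.979 = 0.14644; posterior = 0.111.
Reviewer B: numerator 0.773·0.293 = 0.22649; evidence = 0.22649+0.133·0.707 = 0.32052; posterior = 0.707.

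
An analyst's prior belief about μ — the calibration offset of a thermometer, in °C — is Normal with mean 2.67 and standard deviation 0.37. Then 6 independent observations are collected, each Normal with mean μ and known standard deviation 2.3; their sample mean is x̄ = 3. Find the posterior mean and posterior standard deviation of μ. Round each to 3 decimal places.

Posterior mean ≈ 2.714; posterior SD ≈ 0.344

With known σ, the Normal prior is conjugate. Weight on the data is w = (n/σ²)/(n/σ² + 1/τ₀²) = 1.13422/(1.13422+7.30460) = 0.13440.
Posterior mean = w·x̄ + (1−w)·μ₀ = 0.13440·3 + 0.86560·2.67 = 2.714. Posterior variance = 1/(1.13422+7.30460) = 0.118500, so SD = 0.344.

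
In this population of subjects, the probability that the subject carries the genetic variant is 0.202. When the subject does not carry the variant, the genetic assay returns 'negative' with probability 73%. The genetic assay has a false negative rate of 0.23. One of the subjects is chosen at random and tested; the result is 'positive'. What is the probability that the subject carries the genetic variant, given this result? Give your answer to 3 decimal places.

Write H for 'the subject carries the genetic variant'. Prior odds H:¬H = 0.202/0.798 = 0.25313. For the 'positive' outcome, the likelihood ratio is 0.77/0.27 = 2.8519.
Posterior odds = 0.25313 × 2.8519 = 0.72190, so P(H|E) = 0.72190/(1+0.72190) = 0.419.

P(H | E) ≈ 0.419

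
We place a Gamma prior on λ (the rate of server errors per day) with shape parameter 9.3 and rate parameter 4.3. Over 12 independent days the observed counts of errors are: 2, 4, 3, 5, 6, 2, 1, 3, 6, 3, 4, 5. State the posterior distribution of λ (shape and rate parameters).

Posterior: Gamma(shape=53.3, rate=16.3)

The Poisson likelihood adds the total count to the shape and the number of exposure periods to the rate. Here ∑xᵢ = 44 and n = 12, so shape 9.3→53.3 and rate 4.3→16.3.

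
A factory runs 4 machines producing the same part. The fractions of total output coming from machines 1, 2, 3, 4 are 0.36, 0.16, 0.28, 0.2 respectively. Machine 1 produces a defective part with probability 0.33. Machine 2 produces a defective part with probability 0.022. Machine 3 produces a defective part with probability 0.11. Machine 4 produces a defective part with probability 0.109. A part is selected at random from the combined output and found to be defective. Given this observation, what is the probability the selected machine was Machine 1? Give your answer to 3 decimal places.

Posterior probability ≈ 0.679

Tabulate prior·likelihood by source: [1] prior 0.36, lik 0.33, product 0.1188; [2] prior 0.16, lik 0.022, product 0.003520; [3] prior 0.28, lik 0.11, product 0.03080; [4] prior 0.2, lik 0.109, product 0.02180.
Normalizing constant = 0.17492; the posterior for Machine 1 is its product over the sum, 0.1188/0.17492 = 0.679.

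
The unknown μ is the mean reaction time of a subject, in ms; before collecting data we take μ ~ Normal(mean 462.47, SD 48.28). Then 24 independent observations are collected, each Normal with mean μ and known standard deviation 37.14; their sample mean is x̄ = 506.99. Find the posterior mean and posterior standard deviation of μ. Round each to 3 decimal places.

With known σ, the Normal prior is conjugate. Weight on the data is w = (n/σ²)/(n/σ² + 1/τ₀²) = 0.0173991/(0.0173991+0.00042901) = 0.97594.
Posterior mean = w·x̄ + (1−w)·μ₀ = 0.97594·506.99 + 0.024064·462.47 = 505.919. Posterior variance = 1/(0.0173991+0.00042901) = 56.0911, so SD = 7.489.

Posterior mean ≈ 505.919; posterior SD ≈ 7.489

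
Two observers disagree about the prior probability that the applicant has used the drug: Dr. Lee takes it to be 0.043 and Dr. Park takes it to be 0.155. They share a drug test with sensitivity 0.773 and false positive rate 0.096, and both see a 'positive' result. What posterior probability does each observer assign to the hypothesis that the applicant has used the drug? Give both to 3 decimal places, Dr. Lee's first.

Dr. Lee: 0.266; Dr. Park: 0.596

P('+'|H) = 0.773, P('+'|¬H) = 0.096.
Dr. Lee: numerator 0.773·0.043 = 0.033239; evidence = 0.033239+0.096·0.957 = 0.12511; posterior = 0.266.
Dr. Park: numerator 0.773·0.155 = 0.11982; evidence = 0.11982+0.096·0.845 = 0.20094; posterior = 0.596.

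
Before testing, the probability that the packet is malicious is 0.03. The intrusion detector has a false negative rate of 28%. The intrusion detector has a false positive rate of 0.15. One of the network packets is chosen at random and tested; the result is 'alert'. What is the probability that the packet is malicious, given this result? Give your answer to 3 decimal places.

Let H be the event that the packet is malicious. P(H) = 0.03, so P(¬H) = 0.97. With E the 'alert' result, P(E|H) = 0.72 and P(E|¬H) = 0.15.
P(E) = 0.72·0.03 + 0.15·0.97 = 0.021600 + 0.14550 = 0.16710.
By Bayes' theorem, P(H|E) = 0.021600 / 0.16710 = 0.129.

P(H | E) ≈ 0.129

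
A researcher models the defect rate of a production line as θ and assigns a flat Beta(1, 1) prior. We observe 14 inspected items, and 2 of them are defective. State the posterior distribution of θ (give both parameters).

Posterior: Beta(3, 13)

The binomial likelihood is conjugate to the Beta prior: with 2 successes and 12 failures, the posterior is Beta(1+2, 1+12) = Beta(3, 13).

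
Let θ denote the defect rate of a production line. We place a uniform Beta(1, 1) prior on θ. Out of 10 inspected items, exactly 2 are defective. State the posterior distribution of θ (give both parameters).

Posterior: Beta(3, 9)

Observing 2 successes and 8 failures updates Beta(1, 1) by adding the success and failure counts to the two shape parameters: α = 1+2 = 3, β = 1+8 = 9.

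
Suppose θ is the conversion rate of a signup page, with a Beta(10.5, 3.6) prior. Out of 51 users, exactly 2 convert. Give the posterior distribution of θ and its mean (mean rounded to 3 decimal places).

The binomial likelihood is conjugate to the Beta prior: with 2 successes and 49 failures, the posterior is Beta(10.5+2, 3.6+49) = Beta(12.5, 52.6).
Posterior mean = α/(α+β) = 12.5/65.1 = 0.192.

Posterior: Beta(12.5, 52.6); mean ≈ 0.192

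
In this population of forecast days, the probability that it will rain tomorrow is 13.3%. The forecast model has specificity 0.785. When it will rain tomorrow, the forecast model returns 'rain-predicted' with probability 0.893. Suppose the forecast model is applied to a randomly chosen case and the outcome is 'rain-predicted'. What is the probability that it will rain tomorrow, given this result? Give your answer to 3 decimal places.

Let H be the event that it will rain tomorrow. P(H) = 0.133, so P(¬H) = 0.867. With E the 'rain-predicted' result, P(E|H) = 0.893 and P(E|¬H) = 0.215.
P(E) = 0.893·0.133 + 0.215·0.867 = 0.11877 + 0.18640 = 0.30517.
By Bayes' theorem, P(H|E) = 0.11877 / 0.30517 = 0.389.

P(H | E) ≈ 0.389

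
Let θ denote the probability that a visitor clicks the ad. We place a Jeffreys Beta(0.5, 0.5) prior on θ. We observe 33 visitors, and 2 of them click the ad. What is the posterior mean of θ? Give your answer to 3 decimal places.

Observing 2 successes and 31 failures updates Beta(0.5, 0.5) by adding the success and failure counts to the two shape parameters: α = 0.5+2 = 2.5, β = 0.5+31 = 31.5.
E[θ | data] = 2.5/(2.5+31.5) = 0.074.

Posterior mean ≈ 0.074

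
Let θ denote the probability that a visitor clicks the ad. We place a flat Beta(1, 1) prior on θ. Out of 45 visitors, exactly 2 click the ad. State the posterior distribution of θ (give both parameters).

The binomial likelihood is conjugate to the Beta prior: with 2 successes and 43 failures, the posterior is Beta(1+2, 1+43) = Beta(3, 44).

Posterior: Beta(3, 44)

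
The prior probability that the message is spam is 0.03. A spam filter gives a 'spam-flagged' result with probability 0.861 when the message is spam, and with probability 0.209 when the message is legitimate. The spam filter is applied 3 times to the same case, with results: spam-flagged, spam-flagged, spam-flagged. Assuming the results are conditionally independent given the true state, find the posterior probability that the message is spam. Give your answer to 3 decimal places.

Posterior P(H) ≈ 0.684

Let H be the event that the message is spam; start with P(H) = 0.03. P('spam-flagged'|H) = 0.861, P('spam-flagged'|¬H) = 0.209.
Update on result 1 ('spam-flagged'): P(H) ← 0.861·0.0300 / (0.861·0.0300 + 0.209·0.9700) = 0.025830/0.22856 = 0.1130.
Update on result 2 ('spam-flagged'): P(H) ← 0.861·0.1130 / (0.861·0.1130 + 0.209·0.8870) = 0.097303/0.28268 = 0.3442.
Update on result 3 ('spam-flagged'): P(H) ← 0.861·0.3442 / (0.861·0.3442 + 0.209·0.6558) = 0.29637/0.43343 = 0.6838.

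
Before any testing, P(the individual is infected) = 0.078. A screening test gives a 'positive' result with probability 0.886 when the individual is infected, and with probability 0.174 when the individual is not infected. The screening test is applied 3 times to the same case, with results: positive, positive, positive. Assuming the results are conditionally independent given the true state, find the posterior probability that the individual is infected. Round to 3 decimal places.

Let H be the event that the individual is infected; start with P(H) = 0.078. P('positive'|H) = 0.886, P('positive'|¬H) = 0.174.
Update on result 1 ('positive'): P(H) ← 0.886·0.0780 / (0.886·0.0780 + 0.174·0.9220) = 0.069108/0.22954 = 0.3011.
Update on result 2 ('positive'): P(H) ← 0.886·0.3011 / (0.886·0.3011 + 0.174·0.6989) = 0.26675/0.38837 = 0.6869.
Update on result 3 ('positive'): P(H) ← 0.886·0.6869 / (0.886·0.6869 + 0.174·0.3131) = 0.60856/0.66305 = 0.9178.

Posterior P(H) ≈ 0.918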